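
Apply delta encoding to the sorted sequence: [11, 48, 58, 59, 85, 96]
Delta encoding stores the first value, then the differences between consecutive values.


First value: 11
Deltas:
  48 - 11 = 37
  58 - 48 = 10
  59 - 58 = 1
  85 - 59 = 26
  96 - 85 = 11


Delta encoded: [11, 37, 10, 1, 26, 11]


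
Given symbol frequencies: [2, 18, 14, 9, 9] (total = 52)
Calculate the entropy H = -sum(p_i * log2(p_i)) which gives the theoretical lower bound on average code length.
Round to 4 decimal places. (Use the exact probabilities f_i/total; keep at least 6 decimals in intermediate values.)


Per-symbol terms -p_i * log2(p_i) with p_i = f_i/52:
  p = 2/52 = 0.038462: log2(p) = -4.700440, -p*log2(p) = 0.180786
  p = 18/52 = 0.346154: log2(p) = -1.530515, -p*log2(p) = 0.529794
  p = 14/52 = 0.269231: log2(p) = -1.893085, -p*log2(p) = 0.509677
  p = 9/52 = 0.173077: log2(p) = -2.530515, -p*log2(p) = 0.437974
  p = 9/52 = 0.173077: log2(p) = -2.530515, -p*log2(p) = 0.437974
H = 0.180786 + 0.529794 + 0.509677 + 0.437974 + 0.437974 = 2.096205

H = 2.0962 bits/symbol


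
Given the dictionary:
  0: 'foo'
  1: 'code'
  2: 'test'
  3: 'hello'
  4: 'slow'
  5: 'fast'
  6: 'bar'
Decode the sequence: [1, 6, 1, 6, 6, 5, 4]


Look up each index in the dictionary:
  1 -> 'code'
  6 -> 'bar'
  1 -> 'code'
  6 -> 'bar'
  6 -> 'bar'
  5 -> 'fast'
  4 -> 'slow'

Decoded: "code bar code bar bar fast slow"


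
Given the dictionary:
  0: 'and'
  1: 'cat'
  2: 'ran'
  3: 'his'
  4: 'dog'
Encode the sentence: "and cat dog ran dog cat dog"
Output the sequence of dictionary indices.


Look up each word in the dictionary:
  'and' -> 0
  'cat' -> 1
  'dog' -> 4
  'ran' -> 2
  'dog' -> 4
  'cat' -> 1
  'dog' -> 4

Encoded: [0, 1, 4, 2, 4, 1, 4]


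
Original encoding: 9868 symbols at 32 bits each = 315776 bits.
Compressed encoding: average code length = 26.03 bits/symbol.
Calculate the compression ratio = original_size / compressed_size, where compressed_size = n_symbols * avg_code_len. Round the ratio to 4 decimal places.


original_size = n_symbols * orig_bits = 9868 * 32 = 315776 bits
compressed_size = n_symbols * avg_code_len = 9868 * 26.03 = 256864.04 bits
ratio = original_size / compressed_size = 315776 / 256864.04 = 1.2294

Compression ratio = 1.2294


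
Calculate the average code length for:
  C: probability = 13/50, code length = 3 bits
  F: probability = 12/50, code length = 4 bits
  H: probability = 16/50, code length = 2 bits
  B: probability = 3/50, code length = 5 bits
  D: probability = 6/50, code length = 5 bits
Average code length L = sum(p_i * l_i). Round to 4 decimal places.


Weighted contributions p_i * l_i:
  C: (13/50) * 3 = 39/50
  F: (12/50) * 4 = 48/50
  H: (16/50) * 2 = 32/50
  B: (3/50) * 5 = 15/50
  D: (6/50) * 5 = 30/50
Sum = (39 + 48 + 32 + 15 + 30)/50 = 164/50

L = 164/50 = 3.2800 bits/symbol


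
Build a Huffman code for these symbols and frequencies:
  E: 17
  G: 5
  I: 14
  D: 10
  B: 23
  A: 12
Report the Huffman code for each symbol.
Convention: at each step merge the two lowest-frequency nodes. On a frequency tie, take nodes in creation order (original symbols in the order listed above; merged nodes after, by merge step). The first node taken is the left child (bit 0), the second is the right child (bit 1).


Huffman tree construction:
Step 1: Merge G(5) + D(10) = 15
Step 2: Merge A(12) + I(14) = 26
Step 3: Merge (G+D)(15) + E(17) = 32
Step 4: Merge B(23) + (A+I)(26) = 49
Step 5: Merge ((G+D)+E)(32) + (B+(A+I))(49) = 81
Read each symbol's code off the tree from the root (left child = 0, right child = 1).

Codes:
  E: 01 (length 2)
  G: 000 (length 3)
  I: 111 (length 3)
  D: 001 (length 3)
  B: 10 (length 2)
  A: 110 (length 3)
Average code length: 203/81 = 2.5062 bits/symbol


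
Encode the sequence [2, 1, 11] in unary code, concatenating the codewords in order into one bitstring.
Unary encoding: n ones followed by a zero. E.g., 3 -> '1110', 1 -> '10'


Encode each number as n ones followed by a terminating 0:
  2 -> 110 (3 bits)
  1 -> 10 (2 bits)
  11 -> 111111111110 (12 bits)
Total length = 3 + 2 + 12 = 17 bits.

Unary([2, 1, 11]) = 11010111111111110 (17 bits)


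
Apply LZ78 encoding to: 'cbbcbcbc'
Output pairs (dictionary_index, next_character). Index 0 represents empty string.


LZ78 encoding steps:
Dictionary: {0: ''}
Step 1: w='' (idx 0), next='c' -> output (0, 'c'), add 'c' as idx 1
Step 2: w='' (idx 0), next='b' -> output (0, 'b'), add 'b' as idx 2
Step 3: w='b' (idx 2), next='c' -> output (2, 'c'), add 'bc' as idx 3
Step 4: w='bc' (idx 3), next='b' -> output (3, 'b'), add 'bcb' as idx 4
Step 5: w='c' (idx 1), end of input -> output (1, '')


Encoded: [(0, 'c'), (0, 'b'), (2, 'c'), (3, 'b'), (1, '')]


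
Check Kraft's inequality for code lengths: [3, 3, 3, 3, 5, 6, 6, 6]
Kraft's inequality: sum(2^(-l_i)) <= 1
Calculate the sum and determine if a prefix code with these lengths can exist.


Sum = 2^(-3) + 2^(-3) + 2^(-3) + 2^(-3) + 2^(-5) + 2^(-6) + 2^(-6) + 2^(-6)
    = 0.125 + 0.125 + 0.125 + 0.125 + 0.03125 + 0.015625 + 0.015625 + 0.015625
    = 37/64 = 0.578125
Since 0.578125 <= 1, Kraft's inequality IS satisfied.
A prefix code with these lengths CAN exist.

Kraft sum = 0.578125. Satisfied.


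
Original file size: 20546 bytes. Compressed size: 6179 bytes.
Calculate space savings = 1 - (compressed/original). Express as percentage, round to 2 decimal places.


ratio = compressed/original = 6179/20546 = 0.30074
savings = 1 - ratio = 1 - 0.30074 = 0.69926
as a percentage: 0.69926 * 100 = 69.93%

Space savings = 1 - 6179/20546 = 69.93%


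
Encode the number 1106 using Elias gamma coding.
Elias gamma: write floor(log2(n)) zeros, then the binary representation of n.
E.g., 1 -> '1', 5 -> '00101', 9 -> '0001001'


num_bits = floor(log2(1106)) + 1 = 11
leading_zeros = num_bits - 1 = 10
binary(1106) = 10001010010

Elias gamma(1106) = '0000000000' + '10001010010' = 000000000010001010010 (21 bits)


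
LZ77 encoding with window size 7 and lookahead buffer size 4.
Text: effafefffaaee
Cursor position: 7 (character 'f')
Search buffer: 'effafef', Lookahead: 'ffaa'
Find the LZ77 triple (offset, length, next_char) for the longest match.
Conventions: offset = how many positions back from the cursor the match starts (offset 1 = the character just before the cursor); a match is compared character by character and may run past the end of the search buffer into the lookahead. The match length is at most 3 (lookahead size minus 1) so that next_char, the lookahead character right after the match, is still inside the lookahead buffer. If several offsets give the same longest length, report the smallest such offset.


Try each offset into the search buffer:
  offset=1 (pos 6, char 'f'): match length 2
  offset=2 (pos 5, char 'e'): match length 0
  offset=3 (pos 4, char 'f'): match length 1
  offset=4 (pos 3, char 'a'): match length 0
  offset=5 (pos 2, char 'f'): match length 1
  offset=6 (pos 1, char 'f'): match length 3
  offset=7 (pos 0, char 'e'): match length 0
Longest match has length 3 at offset 6.
next_char = character at position 7 + 3 = 10 -> 'a'

Best match: offset=6, length=3 (matching 'ffa' starting at position 1)
LZ77 triple: (6, 3, 'a')


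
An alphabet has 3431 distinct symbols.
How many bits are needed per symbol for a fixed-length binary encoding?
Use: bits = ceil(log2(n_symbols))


log2(3431) = 11.7444
Bracket: 2^11 = 2048 < 3431 <= 2^12 = 4096
So ceil(log2(3431)) = 12

bits = ceil(log2(3431)) = ceil(11.7444) = 12 bits


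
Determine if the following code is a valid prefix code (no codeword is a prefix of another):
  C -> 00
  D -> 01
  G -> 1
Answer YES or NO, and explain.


Checking each pair (does one codeword prefix another?):
  C='00' vs D='01': no prefix
  C='00' vs G='1': no prefix
  D='01' vs C='00': no prefix
  D='01' vs G='1': no prefix
  G='1' vs C='00': no prefix
  G='1' vs D='01': no prefix
No violation found over all pairs.

YES -- this is a valid prefix code. No codeword is a prefix of any other codeword.


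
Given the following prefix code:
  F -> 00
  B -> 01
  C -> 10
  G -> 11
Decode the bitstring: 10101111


Decoding step by step:
Bits 10 -> C
Bits 10 -> C
Bits 11 -> G
Bits 11 -> G


Decoded message: CCGG


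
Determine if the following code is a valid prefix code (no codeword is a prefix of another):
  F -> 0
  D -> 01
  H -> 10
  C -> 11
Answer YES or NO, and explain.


Checking each pair (does one codeword prefix another?):
  F='0' vs D='01': prefix -- VIOLATION

NO -- this is NOT a valid prefix code. F (0) is a prefix of D (01).


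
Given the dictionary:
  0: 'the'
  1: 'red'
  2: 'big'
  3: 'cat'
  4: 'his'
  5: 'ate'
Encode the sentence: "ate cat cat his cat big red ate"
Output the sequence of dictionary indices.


Look up each word in the dictionary:
  'ate' -> 5
  'cat' -> 3
  'cat' -> 3
  'his' -> 4
  'cat' -> 3
  'big' -> 2
  'red' -> 1
  'ate' -> 5

Encoded: [5, 3, 3, 4, 3, 2, 1, 5]


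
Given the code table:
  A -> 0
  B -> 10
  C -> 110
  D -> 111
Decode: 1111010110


Decoding:
111 -> D
10 -> B
10 -> B
110 -> C


Result: DBBC


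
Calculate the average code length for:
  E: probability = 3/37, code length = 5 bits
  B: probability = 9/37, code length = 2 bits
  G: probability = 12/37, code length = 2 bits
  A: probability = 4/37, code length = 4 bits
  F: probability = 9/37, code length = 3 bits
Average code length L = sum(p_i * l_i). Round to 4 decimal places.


Weighted contributions p_i * l_i:
  E: (3/37) * 5 = 15/37
  B: (9/37) * 2 = 18/37
  G: (12/37) * 2 = 24/37
  A: (4/37) * 4 = 16/37
  F: (9/37) * 3 = 27/37
Sum = (15 + 18 + 24 + 16 + 27)/37 = 100/37

L = 100/37 = 2.7027 bits/symbol


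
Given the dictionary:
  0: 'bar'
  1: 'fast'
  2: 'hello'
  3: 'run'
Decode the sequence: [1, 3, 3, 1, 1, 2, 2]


Look up each index in the dictionary:
  1 -> 'fast'
  3 -> 'run'
  3 -> 'run'
  1 -> 'fast'
  1 -> 'fast'
  2 -> 'hello'
  2 -> 'hello'

Decoded: "fast run run fast fast hello hello"


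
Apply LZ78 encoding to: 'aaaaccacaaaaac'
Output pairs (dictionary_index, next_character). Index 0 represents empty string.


LZ78 encoding steps:
Dictionary: {0: ''}
Step 1: w='' (idx 0), next='a' -> output (0, 'a'), add 'a' as idx 1
Step 2: w='a' (idx 1), next='a' -> output (1, 'a'), add 'aa' as idx 2
Step 3: w='a' (idx 1), next='c' -> output (1, 'c'), add 'ac' as idx 3
Step 4: w='' (idx 0), next='c' -> output (0, 'c'), add 'c' as idx 4
Step 5: w='ac' (idx 3), next='a' -> output (3, 'a'), add 'aca' as idx 5
Step 6: w='aa' (idx 2), next='a' -> output (2, 'a'), add 'aaa' as idx 6
Step 7: w='ac' (idx 3), end of input -> output (3, '')


Encoded: [(0, 'a'), (1, 'a'), (1, 'c'), (0, 'c'), (3, 'a'), (2, 'a'), (3, '')]


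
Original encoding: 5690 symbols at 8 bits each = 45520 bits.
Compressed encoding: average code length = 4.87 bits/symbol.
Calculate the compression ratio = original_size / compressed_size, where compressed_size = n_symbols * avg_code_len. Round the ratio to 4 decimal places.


original_size = n_symbols * orig_bits = 5690 * 8 = 45520 bits
compressed_size = n_symbols * avg_code_len = 5690 * 4.87 = 27710.3 bits
ratio = original_size / compressed_size = 45520 / 27710.3 = 1.6427

Compression ratio = 1.6427


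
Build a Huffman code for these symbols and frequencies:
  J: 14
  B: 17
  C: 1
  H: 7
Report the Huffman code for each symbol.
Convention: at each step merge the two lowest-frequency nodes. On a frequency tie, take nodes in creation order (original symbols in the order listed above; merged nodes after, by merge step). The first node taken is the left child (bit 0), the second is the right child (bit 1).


Huffman tree construction:
Step 1: Merge C(1) + H(7) = 8
Step 2: Merge (C+H)(8) + J(14) = 22
Step 3: Merge B(17) + ((C+H)+J)(22) = 39
Read each symbol's code off the tree from the root (left child = 0, right child = 1).

Codes:
  J: 11 (length 2)
  B: 0 (length 1)
  C: 100 (length 3)
  H: 101 (length 3)
Average code length: 69/39 = 1.7692 bits/symbol


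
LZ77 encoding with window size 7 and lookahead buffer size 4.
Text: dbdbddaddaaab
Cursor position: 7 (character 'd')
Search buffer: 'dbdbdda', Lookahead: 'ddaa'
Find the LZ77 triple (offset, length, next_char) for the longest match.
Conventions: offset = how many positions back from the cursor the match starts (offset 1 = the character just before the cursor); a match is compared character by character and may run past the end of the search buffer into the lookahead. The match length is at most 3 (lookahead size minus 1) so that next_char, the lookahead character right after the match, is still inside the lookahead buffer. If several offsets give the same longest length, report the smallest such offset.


Try each offset into the search buffer:
  offset=1 (pos 6, char 'a'): match length 0
  offset=2 (pos 5, char 'd'): match length 1
  offset=3 (pos 4, char 'd'): match length 3
  offset=4 (pos 3, char 'b'): match length 0
  offset=5 (pos 2, char 'd'): match length 1
  offset=6 (pos 1, char 'b'): match length 0
  offset=7 (pos 0, char 'd'): match length 1
Longest match has length 3 at offset 3.
next_char = character at position 7 + 3 = 10 -> 'a'

Best match: offset=3, length=3 (matching 'dda' starting at position 4)
LZ77 triple: (3, 3, 'a')


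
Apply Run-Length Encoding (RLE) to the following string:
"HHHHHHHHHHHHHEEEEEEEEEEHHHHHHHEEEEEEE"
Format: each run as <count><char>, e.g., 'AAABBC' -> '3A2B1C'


Scanning runs left to right:
  i=0: run of 'H' x 13 -> '13H'
  i=13: run of 'E' x 10 -> '10E'
  i=23: run of 'H' x 7 -> '7H'
  i=30: run of 'E' x 7 -> '7E'

RLE = 13H10E7H7E


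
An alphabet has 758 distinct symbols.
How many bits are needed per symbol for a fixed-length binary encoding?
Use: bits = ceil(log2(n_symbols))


log2(758) = 9.5661
Bracket: 2^9 = 512 < 758 <= 2^10 = 1024
So ceil(log2(758)) = 10

bits = ceil(log2(758)) = ceil(9.5661) = 10 bits


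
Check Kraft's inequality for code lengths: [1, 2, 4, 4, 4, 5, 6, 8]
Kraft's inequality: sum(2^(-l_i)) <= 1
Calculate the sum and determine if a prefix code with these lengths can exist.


Sum = 2^(-1) + 2^(-2) + 2^(-4) + 2^(-4) + 2^(-4) + 2^(-5) + 2^(-6) + 2^(-8)
    = 0.5 + 0.25 + 0.0625 + 0.0625 + 0.0625 + 0.03125 + 0.015625 + 0.00390625
    = 253/256 = 0.98828125
Since 0.98828125 <= 1, Kraft's inequality IS satisfied.
A prefix code with these lengths CAN exist.

Kraft sum = 0.98828125. Satisfied.


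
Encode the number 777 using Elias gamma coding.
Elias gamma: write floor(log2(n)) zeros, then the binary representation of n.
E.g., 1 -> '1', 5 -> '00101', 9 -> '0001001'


num_bits = floor(log2(777)) + 1 = 10
leading_zeros = num_bits - 1 = 9
binary(777) = 1100001001

Elias gamma(777) = '000000000' + '1100001001' = 0000000001100001001 (19 bits)


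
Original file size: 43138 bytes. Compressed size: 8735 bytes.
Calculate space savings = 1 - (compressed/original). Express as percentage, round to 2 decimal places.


ratio = compressed/original = 8735/43138 = 0.20249
savings = 1 - ratio = 1 - 0.20249 = 0.79751
as a percentage: 0.79751 * 100 = 79.75%

Space savings = 1 - 8735/43138 = 79.75%


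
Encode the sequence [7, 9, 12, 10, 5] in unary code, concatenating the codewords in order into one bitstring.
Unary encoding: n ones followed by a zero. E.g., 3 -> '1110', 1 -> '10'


Encode each number as n ones followed by a terminating 0:
  7 -> 11111110 (8 bits)
  9 -> 1111111110 (10 bits)
  12 -> 1111111111110 (13 bits)
  10 -> 11111111110 (11 bits)
  5 -> 111110 (6 bits)
Total length = 8 + 10 + 13 + 11 + 6 = 48 bits.

Unary([7, 9, 12, 10, 5]) = 111111101111111110111111111111011111111110111110 (48 bits)


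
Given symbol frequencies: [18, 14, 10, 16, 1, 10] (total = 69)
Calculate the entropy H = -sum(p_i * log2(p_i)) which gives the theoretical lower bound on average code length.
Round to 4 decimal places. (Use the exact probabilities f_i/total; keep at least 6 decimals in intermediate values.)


Per-symbol terms -p_i * log2(p_i) with p_i = f_i/69:
  p = 18/69 = 0.260870: log2(p) = -1.938599, -p*log2(p) = 0.505722
  p = 14/69 = 0.202899: log2(p) = -2.301170, -p*log2(p) = 0.466904
  p = 10/69 = 0.144928: log2(p) = -2.786596, -p*log2(p) = 0.403855
  p = 16/69 = 0.231884: log2(p) = -2.108524, -p*log2(p) = 0.488933
  p = 1/69 = 0.014493: log2(p) = -6.108524, -p*log2(p) = 0.088529
  p = 10/69 = 0.144928: log2(p) = -2.786596, -p*log2(p) = 0.403855
H = 0.505722 + 0.466904 + 0.403855 + 0.488933 + 0.088529 + 0.403855 = 2.357798

H = 2.3578 bits/symbol


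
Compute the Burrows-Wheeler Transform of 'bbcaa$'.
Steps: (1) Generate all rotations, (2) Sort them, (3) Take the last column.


Rotations (sorted):
  0: $bbcaa -> last char: a
  1: a$bbca -> last char: a
  2: aa$bbc -> last char: c
  3: bbcaa$ -> last char: $
  4: bcaa$b -> last char: b
  5: caa$bb -> last char: b


BWT = aac$bb


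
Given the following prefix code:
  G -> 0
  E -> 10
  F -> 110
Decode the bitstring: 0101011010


Decoding step by step:
Bits 0 -> G
Bits 10 -> E
Bits 10 -> E
Bits 110 -> F
Bits 10 -> E


Decoded message: GEEFE


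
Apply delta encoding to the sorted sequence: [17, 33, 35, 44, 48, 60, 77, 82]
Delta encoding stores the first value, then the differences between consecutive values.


First value: 17
Deltas:
  33 - 17 = 16
  35 - 33 = 2
  44 - 35 = 9
  48 - 44 = 4
  60 - 48 = 12
  77 - 60 = 17
  82 - 77 = 5


Delta encoded: [17, 16, 2, 9, 4, 12, 17, 5]


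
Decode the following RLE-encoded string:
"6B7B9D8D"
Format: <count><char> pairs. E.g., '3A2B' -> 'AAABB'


Expanding each <count><char> pair:
  6B -> 'BBBBBB'
  7B -> 'BBBBBBB'
  9D -> 'DDDDDDDDD'
  8D -> 'DDDDDDDD'

Decoded = BBBBBBBBBBBBBDDDDDDDDDDDDDDDDD


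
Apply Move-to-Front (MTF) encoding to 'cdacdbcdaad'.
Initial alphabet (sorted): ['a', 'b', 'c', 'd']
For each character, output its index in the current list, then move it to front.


MTF encoding:
'c': index 2 in ['a', 'b', 'c', 'd'] -> ['c', 'a', 'b', 'd']
'd': index 3 in ['c', 'a', 'b', 'd'] -> ['d', 'c', 'a', 'b']
'a': index 2 in ['d', 'c', 'a', 'b'] -> ['a', 'd', 'c', 'b']
'c': index 2 in ['a', 'd', 'c', 'b'] -> ['c', 'a', 'd', 'b']
'd': index 2 in ['c', 'a', 'd', 'b'] -> ['d', 'c', 'a', 'b']
'b': index 3 in ['d', 'c', 'a', 'b'] -> ['b', 'd', 'c', 'a']
'c': index 2 in ['b', 'd', 'c', 'a'] -> ['c', 'b', 'd', 'a']
'd': index 2 in ['c', 'b', 'd', 'a'] -> ['d', 'c', 'b', 'a']
'a': index 3 in ['d', 'c', 'b', 'a'] -> ['a', 'd', 'c', 'b']
'a': index 0 in ['a', 'd', 'c', 'b'] -> ['a', 'd', 'c', 'b']
'd': index 1 in ['a', 'd', 'c', 'b'] -> ['d', 'a', 'c', 'b']


Output: [2, 3, 2, 2, 2, 3, 2, 2, 3, 0, 1]


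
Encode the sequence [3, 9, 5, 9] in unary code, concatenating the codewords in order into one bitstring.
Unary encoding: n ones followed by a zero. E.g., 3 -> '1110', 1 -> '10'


Encode each number as n ones followed by a terminating 0:
  3 -> 1110 (4 bits)
  9 -> 1111111110 (10 bits)
  5 -> 111110 (6 bits)
  9 -> 1111111110 (10 bits)
Total length = 4 + 10 + 6 + 10 = 30 bits.

Unary([3, 9, 5, 9]) = 111011111111101111101111111110 (30 bits)


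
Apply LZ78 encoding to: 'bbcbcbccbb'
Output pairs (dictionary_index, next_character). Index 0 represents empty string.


LZ78 encoding steps:
Dictionary: {0: ''}
Step 1: w='' (idx 0), next='b' -> output (0, 'b'), add 'b' as idx 1
Step 2: w='b' (idx 1), next='c' -> output (1, 'c'), add 'bc' as idx 2
Step 3: w='bc' (idx 2), next='b' -> output (2, 'b'), add 'bcb' as idx 3
Step 4: w='' (idx 0), next='c' -> output (0, 'c'), add 'c' as idx 4
Step 5: w='c' (idx 4), next='b' -> output (4, 'b'), add 'cb' as idx 5
Step 6: w='b' (idx 1), end of input -> output (1, '')


Encoded: [(0, 'b'), (1, 'c'), (2, 'b'), (0, 'c'), (4, 'b'), (1, '')]


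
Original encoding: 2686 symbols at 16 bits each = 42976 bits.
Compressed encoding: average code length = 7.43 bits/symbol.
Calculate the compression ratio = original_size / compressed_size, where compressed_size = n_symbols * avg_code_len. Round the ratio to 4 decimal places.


original_size = n_symbols * orig_bits = 2686 * 16 = 42976 bits
compressed_size = n_symbols * avg_code_len = 2686 * 7.43 = 19956.98 bits
ratio = original_size / compressed_size = 42976 / 19956.98 = 2.1534

Compression ratio = 2.1534


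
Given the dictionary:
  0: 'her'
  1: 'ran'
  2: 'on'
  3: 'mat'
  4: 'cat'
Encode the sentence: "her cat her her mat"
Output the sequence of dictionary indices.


Look up each word in the dictionary:
  'her' -> 0
  'cat' -> 4
  'her' -> 0
  'her' -> 0
  'mat' -> 3

Encoded: [0, 4, 0, 0, 3]


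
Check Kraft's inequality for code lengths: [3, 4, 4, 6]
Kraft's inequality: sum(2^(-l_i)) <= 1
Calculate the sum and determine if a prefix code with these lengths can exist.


Sum = 2^(-3) + 2^(-4) + 2^(-4) + 2^(-6)
    = 0.125 + 0.0625 + 0.0625 + 0.015625
    = 17/64 = 0.265625
Since 0.265625 <= 1, Kraft's inequality IS satisfied.
A prefix code with these lengths CAN exist.

Kraft sum = 0.265625. Satisfied.


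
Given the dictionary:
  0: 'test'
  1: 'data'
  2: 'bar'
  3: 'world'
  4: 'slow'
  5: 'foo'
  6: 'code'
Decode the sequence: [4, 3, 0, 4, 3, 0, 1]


Look up each index in the dictionary:
  4 -> 'slow'
  3 -> 'world'
  0 -> 'test'
  4 -> 'slow'
  3 -> 'world'
  0 -> 'test'
  1 -> 'data'

Decoded: "slow world test slow world test data"


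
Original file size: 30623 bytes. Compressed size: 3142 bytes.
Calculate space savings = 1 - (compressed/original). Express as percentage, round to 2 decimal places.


ratio = compressed/original = 3142/30623 = 0.102603
savings = 1 - ratio = 1 - 0.102603 = 0.897397
as a percentage: 0.897397 * 100 = 89.74%

Space savings = 1 - 3142/30623 = 89.74%


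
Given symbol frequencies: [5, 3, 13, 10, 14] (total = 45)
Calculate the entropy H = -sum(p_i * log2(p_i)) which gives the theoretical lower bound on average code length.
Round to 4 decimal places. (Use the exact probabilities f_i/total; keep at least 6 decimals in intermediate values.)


Per-symbol terms -p_i * log2(p_i) with p_i = f_i/45:
  p = 5/45 = 0.111111: log2(p) = -3.169925, -p*log2(p) = 0.352214
  p = 3/45 = 0.066667: log2(p) = -3.906891, -p*log2(p) = 0.260459
  p = 13/45 = 0.288889: log2(p) = -1.791413, -p*log2(p) = 0.517519
  p = 10/45 = 0.222222: log2(p) = -2.169925, -p*log2(p) = 0.482206
  p = 14/45 = 0.311111: log2(p) = -1.684498, -p*log2(p) = 0.524066
H = 0.352214 + 0.260459 + 0.517519 + 0.482206 + 0.524066 = 2.136464

H = 2.1365 bits/symbol


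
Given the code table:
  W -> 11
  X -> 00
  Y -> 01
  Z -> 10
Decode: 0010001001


Decoding:
00 -> X
10 -> Z
00 -> X
10 -> Z
01 -> Y


Result: XZXZY


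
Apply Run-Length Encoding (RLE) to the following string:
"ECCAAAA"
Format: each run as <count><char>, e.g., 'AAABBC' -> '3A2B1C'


Scanning runs left to right:
  i=0: run of 'E' x 1 -> '1E'
  i=1: run of 'C' x 2 -> '2C'
  i=3: run of 'A' x 4 -> '4A'

RLE = 1E2C4A


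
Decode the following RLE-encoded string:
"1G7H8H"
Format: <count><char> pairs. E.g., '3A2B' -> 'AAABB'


Expanding each <count><char> pair:
  1G -> 'G'
  7H -> 'HHHHHHH'
  8H -> 'HHHHHHHH'

Decoded = GHHHHHHHHHHHHHHH


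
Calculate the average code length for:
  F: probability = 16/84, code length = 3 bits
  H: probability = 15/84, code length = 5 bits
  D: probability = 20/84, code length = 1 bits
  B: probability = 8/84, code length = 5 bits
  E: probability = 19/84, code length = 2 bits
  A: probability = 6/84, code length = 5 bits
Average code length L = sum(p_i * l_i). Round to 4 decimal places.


Weighted contributions p_i * l_i:
  F: (16/84) * 3 = 48/84
  H: (15/84) * 5 = 75/84
  D: (20/84) * 1 = 20/84
  B: (8/84) * 5 = 40/84
  E: (19/84) * 2 = 38/84
  A: (6/84) * 5 = 30/84
Sum = (48 + 75 + 20 + 40 + 38 + 30)/84 = 251/84

L = 251/84 = 2.9881 bits/symbol


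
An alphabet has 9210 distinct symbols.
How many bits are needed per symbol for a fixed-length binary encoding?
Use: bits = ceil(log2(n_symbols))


log2(9210) = 13.169
Bracket: 2^13 = 8192 < 9210 <= 2^14 = 16384
So ceil(log2(9210)) = 14

bits = ceil(log2(9210)) = ceil(13.169) = 14 bits


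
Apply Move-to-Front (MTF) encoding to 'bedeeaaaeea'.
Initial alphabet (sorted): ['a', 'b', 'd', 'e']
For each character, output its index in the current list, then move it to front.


MTF encoding:
'b': index 1 in ['a', 'b', 'd', 'e'] -> ['b', 'a', 'd', 'e']
'e': index 3 in ['b', 'a', 'd', 'e'] -> ['e', 'b', 'a', 'd']
'd': index 3 in ['e', 'b', 'a', 'd'] -> ['d', 'e', 'b', 'a']
'e': index 1 in ['d', 'e', 'b', 'a'] -> ['e', 'd', 'b', 'a']
'e': index 0 in ['e', 'd', 'b', 'a'] -> ['e', 'd', 'b', 'a']
'a': index 3 in ['e', 'd', 'b', 'a'] -> ['a', 'e', 'd', 'b']
'a': index 0 in ['a', 'e', 'd', 'b'] -> ['a', 'e', 'd', 'b']
'a': index 0 in ['a', 'e', 'd', 'b'] -> ['a', 'e', 'd', 'b']
'e': index 1 in ['a', 'e', 'd', 'b'] -> ['e', 'a', 'd', 'b']
'e': index 0 in ['e', 'a', 'd', 'b'] -> ['e', 'a', 'd', 'b']
'a': index 1 in ['e', 'a', 'd', 'b'] -> ['a', 'e', 'd', 'b']


Output: [1, 3, 3, 1, 0, 3, 0, 0, 1, 0, 1]


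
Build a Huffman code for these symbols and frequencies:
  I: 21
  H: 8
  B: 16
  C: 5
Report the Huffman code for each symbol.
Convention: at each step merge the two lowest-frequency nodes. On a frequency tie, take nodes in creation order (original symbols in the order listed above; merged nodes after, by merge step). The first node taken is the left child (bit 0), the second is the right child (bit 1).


Huffman tree construction:
Step 1: Merge C(5) + H(8) = 13
Step 2: Merge (C+H)(13) + B(16) = 29
Step 3: Merge I(21) + ((C+H)+B)(29) = 50
Read each symbol's code off the tree from the root (left child = 0, right child = 1).

Codes:
  I: 0 (length 1)
  H: 101 (length 3)
  B: 11 (length 2)
  C: 100 (length 3)
Average code length: 92/50 = 1.8400 bits/symbol


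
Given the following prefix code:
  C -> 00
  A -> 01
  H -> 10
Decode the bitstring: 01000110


Decoding step by step:
Bits 01 -> A
Bits 00 -> C
Bits 01 -> A
Bits 10 -> H


Decoded message: ACAH


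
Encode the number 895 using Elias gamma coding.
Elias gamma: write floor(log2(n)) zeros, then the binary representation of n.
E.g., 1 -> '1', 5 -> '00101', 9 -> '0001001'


num_bits = floor(log2(895)) + 1 = 10
leading_zeros = num_bits - 1 = 9
binary(895) = 1101111111

Elias gamma(895) = '000000000' + '1101111111' = 0000000001101111111 (19 bits)


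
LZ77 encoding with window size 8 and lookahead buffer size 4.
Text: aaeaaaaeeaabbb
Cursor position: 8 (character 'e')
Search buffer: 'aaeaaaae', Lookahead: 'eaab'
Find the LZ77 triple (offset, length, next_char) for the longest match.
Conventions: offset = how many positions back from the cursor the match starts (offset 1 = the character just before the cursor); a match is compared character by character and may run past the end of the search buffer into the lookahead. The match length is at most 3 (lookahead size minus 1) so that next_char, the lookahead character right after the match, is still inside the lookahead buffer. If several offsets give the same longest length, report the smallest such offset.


Try each offset into the search buffer:
  offset=1 (pos 7, char 'e'): match length 1
  offset=2 (pos 6, char 'a'): match length 0
  offset=3 (pos 5, char 'a'): match length 0
  offset=4 (pos 4, char 'a'): match length 0
  offset=5 (pos 3, char 'a'): match length 0
  offset=6 (pos 2, char 'e'): match length 3
  offset=7 (pos 1, char 'a'): match length 0
  offset=8 (pos 0, char 'a'): match length 0
Longest match has length 3 at offset 6.
next_char = character at position 8 + 3 = 11 -> 'b'

Best match: offset=6, length=3 (matching 'eaa' starting at position 2)
LZ77 triple: (6, 3, 'b')


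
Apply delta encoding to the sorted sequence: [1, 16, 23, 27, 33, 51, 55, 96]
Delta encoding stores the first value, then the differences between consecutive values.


First value: 1
Deltas:
  16 - 1 = 15
  23 - 16 = 7
  27 - 23 = 4
  33 - 27 = 6
  51 - 33 = 18
  55 - 51 = 4
  96 - 55 = 41


Delta encoded: [1, 15, 7, 4, 6, 18, 4, 41]


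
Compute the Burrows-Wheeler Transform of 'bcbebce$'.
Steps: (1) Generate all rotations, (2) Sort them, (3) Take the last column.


Rotations (sorted):
  0: $bcbebce -> last char: e
  1: bcbebce$ -> last char: $
  2: bce$bcbe -> last char: e
  3: bebce$bc -> last char: c
  4: cbebce$b -> last char: b
  5: ce$bcbeb -> last char: b
  6: e$bcbebc -> last char: c
  7: ebce$bcb -> last char: b


BWT = e$ecbbcb


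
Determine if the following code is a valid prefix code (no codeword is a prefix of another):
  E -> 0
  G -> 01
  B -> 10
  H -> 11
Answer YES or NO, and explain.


Checking each pair (does one codeword prefix another?):
  E='0' vs G='01': prefix -- VIOLATION

NO -- this is NOT a valid prefix code. E (0) is a prefix of G (01).


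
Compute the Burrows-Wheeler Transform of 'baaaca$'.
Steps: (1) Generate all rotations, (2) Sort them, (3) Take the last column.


Rotations (sorted):
  0: $baaaca -> last char: a
  1: a$baaac -> last char: c
  2: aaaca$b -> last char: b
  3: aaca$ba -> last char: a
  4: aca$baa -> last char: a
  5: baaaca$ -> last char: $
  6: ca$baaa -> last char: a


BWT = acbaa$a


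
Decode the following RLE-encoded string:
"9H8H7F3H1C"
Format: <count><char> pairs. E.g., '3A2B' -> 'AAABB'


Expanding each <count><char> pair:
  9H -> 'HHHHHHHHH'
  8H -> 'HHHHHHHH'
  7F -> 'FFFFFFF'
  3H -> 'HHH'
  1C -> 'C'

Decoded = HHHHHHHHHHHHHHHHHFFFFFFFHHHC


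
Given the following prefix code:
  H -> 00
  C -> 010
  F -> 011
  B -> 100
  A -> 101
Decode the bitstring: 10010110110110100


Decoding step by step:
Bits 100 -> B
Bits 101 -> A
Bits 101 -> A
Bits 101 -> A
Bits 101 -> A
Bits 00 -> H


Decoded message: BAAAAH


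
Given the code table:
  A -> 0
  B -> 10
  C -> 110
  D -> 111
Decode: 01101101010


Decoding:
0 -> A
110 -> C
110 -> C
10 -> B
10 -> B


Result: ACCBB


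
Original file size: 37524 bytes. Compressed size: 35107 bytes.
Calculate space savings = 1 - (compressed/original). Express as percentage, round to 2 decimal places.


ratio = compressed/original = 35107/37524 = 0.935588
savings = 1 - ratio = 1 - 0.935588 = 0.064412
as a percentage: 0.064412 * 100 = 6.44%

Space savings = 1 - 35107/37524 = 6.44%


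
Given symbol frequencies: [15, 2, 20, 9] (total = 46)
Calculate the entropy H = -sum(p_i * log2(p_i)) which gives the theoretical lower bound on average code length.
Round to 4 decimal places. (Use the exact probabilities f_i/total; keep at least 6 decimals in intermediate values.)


Per-symbol terms -p_i * log2(p_i) with p_i = f_i/46:
  p = 15/46 = 0.326087: log2(p) = -1.616671, -p*log2(p) = 0.527175
  p = 2/46 = 0.043478: log2(p) = -4.523562, -p*log2(p) = 0.196677
  p = 20/46 = 0.434783: log2(p) = -1.201634, -p*log2(p) = 0.522450
  p = 9/46 = 0.195652: log2(p) = -2.353637, -p*log2(p) = 0.460494
H = 0.527175 + 0.196677 + 0.522450 + 0.460494 = 1.706796

H = 1.7068 bits/symbol


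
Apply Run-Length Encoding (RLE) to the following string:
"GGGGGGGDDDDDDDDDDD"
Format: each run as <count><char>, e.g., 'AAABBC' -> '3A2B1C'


Scanning runs left to right:
  i=0: run of 'G' x 7 -> '7G'
  i=7: run of 'D' x 11 -> '11D'

RLE = 7G11D


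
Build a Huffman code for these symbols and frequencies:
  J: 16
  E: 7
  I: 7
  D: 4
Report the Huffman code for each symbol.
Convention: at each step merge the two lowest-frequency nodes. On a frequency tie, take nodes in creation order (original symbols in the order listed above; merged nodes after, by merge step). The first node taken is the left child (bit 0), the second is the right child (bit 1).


Huffman tree construction:
Step 1: Merge D(4) + E(7) = 11
Step 2: Merge I(7) + (D+E)(11) = 18
Step 3: Merge J(16) + (I+(D+E))(18) = 34
Read each symbol's code off the tree from the root (left child = 0, right child = 1).

Codes:
  J: 0 (length 1)
  E: 111 (length 3)
  I: 10 (length 2)
  D: 110 (length 3)
Average code length: 63/34 = 1.8529 bits/symbol


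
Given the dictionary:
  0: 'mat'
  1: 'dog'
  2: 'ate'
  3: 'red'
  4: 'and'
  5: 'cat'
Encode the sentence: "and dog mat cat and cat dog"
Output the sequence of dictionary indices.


Look up each word in the dictionary:
  'and' -> 4
  'dog' -> 1
  'mat' -> 0
  'cat' -> 5
  'and' -> 4
  'cat' -> 5
  'dog' -> 1

Encoded: [4, 1, 0, 5, 4, 5, 1]


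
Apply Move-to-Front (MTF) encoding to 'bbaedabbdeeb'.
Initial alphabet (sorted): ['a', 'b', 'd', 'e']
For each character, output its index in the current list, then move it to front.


MTF encoding:
'b': index 1 in ['a', 'b', 'd', 'e'] -> ['b', 'a', 'd', 'e']
'b': index 0 in ['b', 'a', 'd', 'e'] -> ['b', 'a', 'd', 'e']
'a': index 1 in ['b', 'a', 'd', 'e'] -> ['a', 'b', 'd', 'e']
'e': index 3 in ['a', 'b', 'd', 'e'] -> ['e', 'a', 'b', 'd']
'd': index 3 in ['e', 'a', 'b', 'd'] -> ['d', 'e', 'a', 'b']
'a': index 2 in ['d', 'e', 'a', 'b'] -> ['a', 'd', 'e', 'b']
'b': index 3 in ['a', 'd', 'e', 'b'] -> ['b', 'a', 'd', 'e']
'b': index 0 in ['b', 'a', 'd', 'e'] -> ['b', 'a', 'd', 'e']
'd': index 2 in ['b', 'a', 'd', 'e'] -> ['d', 'b', 'a', 'e']
'e': index 3 in ['d', 'b', 'a', 'e'] -> ['e', 'd', 'b', 'a']
'e': index 0 in ['e', 'd', 'b', 'a'] -> ['e', 'd', 'b', 'a']
'b': index 2 in ['e', 'd', 'b', 'a'] -> ['b', 'e', 'd', 'a']


Output: [1, 0, 1, 3, 3, 2, 3, 0, 2, 3, 0, 2]


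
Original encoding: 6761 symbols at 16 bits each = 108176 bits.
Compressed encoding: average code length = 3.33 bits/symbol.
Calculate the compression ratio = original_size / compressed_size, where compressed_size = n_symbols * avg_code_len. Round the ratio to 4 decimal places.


original_size = n_symbols * orig_bits = 6761 * 16 = 108176 bits
compressed_size = n_symbols * avg_code_len = 6761 * 3.33 = 22514.13 bits
ratio = original_size / compressed_size = 108176 / 22514.13 = 4.8048

Compression ratio = 4.8048


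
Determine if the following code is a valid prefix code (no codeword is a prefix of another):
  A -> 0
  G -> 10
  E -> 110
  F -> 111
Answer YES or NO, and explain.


Checking each pair (does one codeword prefix another?):
  A='0' vs G='10': no prefix
  A='0' vs E='110': no prefix
  A='0' vs F='111': no prefix
  G='10' vs A='0': no prefix
  G='10' vs E='110': no prefix
  G='10' vs F='111': no prefix
  E='110' vs A='0': no prefix
  E='110' vs G='10': no prefix
  E='110' vs F='111': no prefix
  F='111' vs A='0': no prefix
  F='111' vs G='10': no prefix
  F='111' vs E='110': no prefix
No violation found over all pairs.

YES -- this is a valid prefix code. No codeword is a prefix of any other codeword.


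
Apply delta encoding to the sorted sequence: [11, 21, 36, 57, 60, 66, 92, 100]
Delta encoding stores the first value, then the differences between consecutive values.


First value: 11
Deltas:
  21 - 11 = 10
  36 - 21 = 15
  57 - 36 = 21
  60 - 57 = 3
  66 - 60 = 6
  92 - 66 = 26
  100 - 92 = 8


Delta encoded: [11, 10, 15, 21, 3, 6, 26, 8]


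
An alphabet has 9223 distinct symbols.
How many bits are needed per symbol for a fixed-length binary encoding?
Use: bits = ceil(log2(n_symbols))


log2(9223) = 13.171
Bracket: 2^13 = 8192 < 9223 <= 2^14 = 16384
So ceil(log2(9223)) = 14

bits = ceil(log2(9223)) = ceil(13.171) = 14 bits


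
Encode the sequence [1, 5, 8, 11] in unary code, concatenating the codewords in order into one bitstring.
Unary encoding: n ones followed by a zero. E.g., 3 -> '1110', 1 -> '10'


Encode each number as n ones followed by a terminating 0:
  1 -> 10 (2 bits)
  5 -> 111110 (6 bits)
  8 -> 111111110 (9 bits)
  11 -> 111111111110 (12 bits)
Total length = 2 + 6 + 9 + 12 = 29 bits.

Unary([1, 5, 8, 11]) = 10111110111111110111111111110 (29 bits)


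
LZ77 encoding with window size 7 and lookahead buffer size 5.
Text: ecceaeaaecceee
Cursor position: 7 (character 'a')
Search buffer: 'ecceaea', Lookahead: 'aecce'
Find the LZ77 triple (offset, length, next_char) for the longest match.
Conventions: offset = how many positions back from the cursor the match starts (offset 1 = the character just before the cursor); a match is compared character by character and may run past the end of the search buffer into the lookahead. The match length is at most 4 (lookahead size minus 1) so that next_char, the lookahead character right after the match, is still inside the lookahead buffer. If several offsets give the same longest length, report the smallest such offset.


Try each offset into the search buffer:
  offset=1 (pos 6, char 'a'): match length 1
  offset=2 (pos 5, char 'e'): match length 0
  offset=3 (pos 4, char 'a'): match length 2
  offset=4 (pos 3, char 'e'): match length 0
  offset=5 (pos 2, char 'c'): match length 0
  offset=6 (pos 1, char 'c'): match length 0
  offset=7 (pos 0, char 'e'): match length 0
Longest match has length 2 at offset 3.
next_char = character at position 7 + 2 = 9 -> 'c'

Best match: offset=3, length=2 (matching 'ae' starting at position 4)
LZ77 triple: (3, 2, 'c')


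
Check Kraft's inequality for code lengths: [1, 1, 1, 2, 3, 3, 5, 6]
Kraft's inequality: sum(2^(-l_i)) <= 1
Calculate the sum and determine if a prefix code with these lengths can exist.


Sum = 2^(-1) + 2^(-1) + 2^(-1) + 2^(-2) + 2^(-3) + 2^(-3) + 2^(-5) + 2^(-6)
    = 0.5 + 0.5 + 0.5 + 0.25 + 0.125 + 0.125 + 0.03125 + 0.015625
    = 131/64 = 2.046875
Since 2.046875 > 1, Kraft's inequality is NOT satisfied.
A prefix code with these lengths CANNOT exist.

Kraft sum = 2.046875. Not satisfied.


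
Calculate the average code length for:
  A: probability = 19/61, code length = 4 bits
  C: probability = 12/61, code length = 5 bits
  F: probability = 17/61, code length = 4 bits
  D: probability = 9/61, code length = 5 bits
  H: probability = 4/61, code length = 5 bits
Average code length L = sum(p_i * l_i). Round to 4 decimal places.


Weighted contributions p_i * l_i:
  A: (19/61) * 4 = 76/61
  C: (12/61) * 5 = 60/61
  F: (17/61) * 4 = 68/61
  D: (9/61) * 5 = 45/61
  H: (4/61) * 5 = 20/61
Sum = (76 + 60 + 68 + 45 + 20)/61 = 269/61

L = 269/61 = 4.4098 bits/symbol


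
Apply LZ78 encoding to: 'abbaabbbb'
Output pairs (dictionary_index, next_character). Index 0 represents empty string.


LZ78 encoding steps:
Dictionary: {0: ''}
Step 1: w='' (idx 0), next='a' -> output (0, 'a'), add 'a' as idx 1
Step 2: w='' (idx 0), next='b' -> output (0, 'b'), add 'b' as idx 2
Step 3: w='b' (idx 2), next='a' -> output (2, 'a'), add 'ba' as idx 3
Step 4: w='a' (idx 1), next='b' -> output (1, 'b'), add 'ab' as idx 4
Step 5: w='b' (idx 2), next='b' -> output (2, 'b'), add 'bb' as idx 5
Step 6: w='b' (idx 2), end of input -> output (2, '')


Encoded: [(0, 'a'), (0, 'b'), (2, 'a'), (1, 'b'), (2, 'b'), (2, '')]


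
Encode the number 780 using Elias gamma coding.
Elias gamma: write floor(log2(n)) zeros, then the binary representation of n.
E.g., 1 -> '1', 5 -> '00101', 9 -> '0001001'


num_bits = floor(log2(780)) + 1 = 10
leading_zeros = num_bits - 1 = 9
binary(780) = 1100001100

Elias gamma(780) = '000000000' + '1100001100' = 0000000001100001100 (19 bits)


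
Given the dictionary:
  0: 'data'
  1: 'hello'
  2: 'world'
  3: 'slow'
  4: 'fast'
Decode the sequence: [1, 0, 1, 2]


Look up each index in the dictionary:
  1 -> 'hello'
  0 -> 'data'
  1 -> 'hello'
  2 -> 'world'

Decoded: "hello data hello world"


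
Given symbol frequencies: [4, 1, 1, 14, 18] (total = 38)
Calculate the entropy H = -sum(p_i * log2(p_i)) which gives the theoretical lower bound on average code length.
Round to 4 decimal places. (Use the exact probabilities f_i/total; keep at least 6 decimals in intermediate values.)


Per-symbol terms -p_i * log2(p_i) with p_i = f_i/38:
  p = 4/38 = 0.105263: log2(p) = -3.247928, -p*log2(p) = 0.341887
  p = 1/38 = 0.026316: log2(p) = -5.247928, -p*log2(p) = 0.138103
  p = 1/38 = 0.026316: log2(p) = -5.247928, -p*log2(p) = 0.138103
  p = 14/38 = 0.368421: log2(p) = -1.440573, -p*log2(p) = 0.530737
  p = 18/38 = 0.473684: log2(p) = -1.078003, -p*log2(p) = 0.510633
H = 0.341887 + 0.138103 + 0.138103 + 0.530737 + 0.510633 = 1.659463

H = 1.6595 bits/symbol


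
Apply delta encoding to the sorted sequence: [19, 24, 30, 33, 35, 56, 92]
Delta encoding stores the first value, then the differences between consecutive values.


First value: 19
Deltas:
  24 - 19 = 5
  30 - 24 = 6
  33 - 30 = 3
  35 - 33 = 2
  56 - 35 = 21
  92 - 56 = 36


Delta encoded: [19, 5, 6, 3, 2, 21, 36]
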